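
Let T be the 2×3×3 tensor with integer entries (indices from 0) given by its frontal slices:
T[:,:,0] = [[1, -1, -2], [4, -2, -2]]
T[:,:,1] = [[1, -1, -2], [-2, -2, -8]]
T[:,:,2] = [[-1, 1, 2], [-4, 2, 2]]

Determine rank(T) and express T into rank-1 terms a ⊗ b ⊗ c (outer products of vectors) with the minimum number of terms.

Lower bound: the mode-3 unfolding of T (rows indexed by k, columns by (i,j) = (0,0), (0,1), (0,2), (1,0), (1,1), (1,2)) is [[1, -1, -2, 4, -2, -2], [1, -1, -2, -2, -2, -8], [-1, 1, 2, -4, 2, 2]].
There the 2×2 minor on rows k ∈ {0, 1}, columns (i,j) ∈ {(0,0), (1,0)} is det [[1, 4], [1, -2]] = -6 ≠ 0, so this unfolding has rank ≥ 2; CP rank is at least every unfolding rank, so rank(T) ≥ 2. (This is only a lower bound: in general the CP rank may exceed every unfolding rank, so we still need to exhibit 2 rank-1 terms summing to T.)
Upper bound — finding two terms. Write S_k = T[:,:,k] for the frontal slices: S₀ = [[1, -1, -2], [4, -2, -2]], S₁ = [[1, -1, -2], [-2, -2, -8]], S₂ = [[-1, 1, 2], [-4, 2, 2]].
If T = a₁ ⊗ b₁ ⊗ c₁ + a₂ ⊗ b₂ ⊗ c₂ then each S_k = c₁[k]·a₁b₁ᵀ + c₂[k]·a₂b₂ᵀ. S₀ and S₁ are linearly independent, so a₁b₁ᵀ and a₂b₂ᵀ must span the same plane of matrices: they are the rank-1 matrices of the form x·S₀ + y·S₁.
The 2×2 minor of x·S₀ + y·S₁ on rows {0,1}, columns {0,1} is 2·x² − 2·xy − 4·y² = 2·(x − 2·y)(x + y), vanishing at (x:y) = (2:1) and (1:-1).
M₁ = 2·S₀ + S₁ = [[3, -3, -6], [6, -6, -12]] = 3·[1, 2][1, -1, -2]ᵀ and M₂ = S₀ − S₁ = [[0, 0, 0], [6, 0, 6]] = 6·[0, 1][1, 0, 1]ᵀ, so take a₁ = [1, 2], b₁ = [1, -1, -2], a₂ = [0, 1], b₂ = [1, 0, 1].
Each slice is an integer combination of E₁ = a₁b₁ᵀ and E₂ = a₂b₂ᵀ: S₀ = E₁ + 2·E₂, S₁ = E₁ − 4·E₂, S₂ = −E₁ − 2·E₂; reading off coefficients, c₁ = [1, 1, -1] and c₂ = [2, -4, -2].
Hence T = [1, 2] ⊗ [1, -1, -2] ⊗ [1, 1, -1] + [0, 1] ⊗ [1, 0, 1] ⊗ [2, -4, -2], so rank(T) ≤ 2.
These bounds meet, so rank(T) = 2.
Check entry T[1,2,1] = -8: (2)·(-2)·(1) + (1)·(1)·(-4) = -8.

rank(T) = 2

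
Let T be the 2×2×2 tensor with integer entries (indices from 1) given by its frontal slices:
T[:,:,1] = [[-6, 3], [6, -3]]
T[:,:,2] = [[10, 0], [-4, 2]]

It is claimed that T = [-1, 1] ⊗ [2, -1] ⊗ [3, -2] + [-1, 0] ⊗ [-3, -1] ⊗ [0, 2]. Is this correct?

Yes

Reconstruct entrywise from the claimed factors. For example, T[2,2,1] = -3 and Σₗ aₗ[2]bₗ[2]cₗ[1] = (1)·(-1)·(3) + (0)·(-1)·(0) = -3; checking all 8 entries, every one matches. The claim holds.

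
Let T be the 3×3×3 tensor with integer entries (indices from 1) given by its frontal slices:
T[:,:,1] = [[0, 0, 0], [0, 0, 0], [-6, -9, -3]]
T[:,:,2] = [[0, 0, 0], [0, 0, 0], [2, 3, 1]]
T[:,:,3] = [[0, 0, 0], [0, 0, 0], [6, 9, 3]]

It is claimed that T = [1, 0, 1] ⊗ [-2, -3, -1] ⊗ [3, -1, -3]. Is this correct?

Reconstruct entry (1,1,1) from the claimed factors: Σₗ aₗ[1]bₗ[1]cₗ[1] = (1)·(-2)·(3) = -6, but T[1,1,1] = 0. The claim is false.

No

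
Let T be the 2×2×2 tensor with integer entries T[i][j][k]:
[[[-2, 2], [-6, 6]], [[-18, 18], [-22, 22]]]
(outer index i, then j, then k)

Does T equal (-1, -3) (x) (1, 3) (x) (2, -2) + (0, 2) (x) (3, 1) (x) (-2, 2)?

Reconstruct entrywise from the claimed factors. For example, T[1,0,0] = -18 and Σₗ aₗ[1]bₗ[0]cₗ[0] = (-3)·(1)·(2) + (2)·(3)·(-2) = -18; checking all 8 entries, every one matches. The claim holds.

Yes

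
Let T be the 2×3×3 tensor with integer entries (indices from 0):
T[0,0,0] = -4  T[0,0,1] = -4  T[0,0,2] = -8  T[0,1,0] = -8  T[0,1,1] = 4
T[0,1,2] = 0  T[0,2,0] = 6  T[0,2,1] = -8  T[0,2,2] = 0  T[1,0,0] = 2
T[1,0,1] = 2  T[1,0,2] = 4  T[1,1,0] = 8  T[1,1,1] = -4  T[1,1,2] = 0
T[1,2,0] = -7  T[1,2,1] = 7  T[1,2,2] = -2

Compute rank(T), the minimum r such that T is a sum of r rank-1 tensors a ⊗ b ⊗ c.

3

Lower bound: in the mode-3 unfolding of T (rows indexed by k, columns by (i,j)) the 3×3 minor on rows k ∈ {0, 1, 2}, columns (i,j) ∈ {(0,0), (0,1), (0,2)} is det [[-4, -8, 6], [-4, 4, -8], [-8, 0, 0]] = -320 ≠ 0, so that unfolding has rank ≥ 3 and hence rank(T) ≥ 3 (CP rank is at least every unfolding rank, though it can be larger).
Upper bound: T is a sum of 3 rank-1 terms, T = (1, -1) ⊗ (0, 0, 1) ⊗ (0, -2, 4) + (1, -1) ⊗ (0, 1, -1) ⊗ (-8, 4, 0) + (2, -1) ⊗ (2, 0, 1) ⊗ (-1, -1, -2) (written with every a and b primitive with positive leading entry and the scale carried by c; CP decompositions are not unique, and this one is verified by expanding entrywise), so rank(T) ≤ 3.
These bounds meet, so rank(T) = 3.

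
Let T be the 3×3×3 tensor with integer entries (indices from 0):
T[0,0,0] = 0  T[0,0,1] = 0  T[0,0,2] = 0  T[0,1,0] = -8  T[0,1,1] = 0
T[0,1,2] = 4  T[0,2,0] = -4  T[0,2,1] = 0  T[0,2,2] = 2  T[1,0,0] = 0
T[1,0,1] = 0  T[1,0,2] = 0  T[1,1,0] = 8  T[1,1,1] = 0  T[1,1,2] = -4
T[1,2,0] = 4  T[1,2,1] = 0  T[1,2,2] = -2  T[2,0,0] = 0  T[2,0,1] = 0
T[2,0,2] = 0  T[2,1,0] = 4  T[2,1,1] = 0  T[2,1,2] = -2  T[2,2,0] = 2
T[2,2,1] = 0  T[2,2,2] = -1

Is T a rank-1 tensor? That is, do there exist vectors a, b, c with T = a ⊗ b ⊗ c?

If T = a ⊗ b ⊗ c then every fibre of T is a multiple of the corresponding factor, so read the factors off the fibres through the nonzero entry T[0,1,0] = -8.
The mode-1 fibre T[:,1,0] = [-8, 8, 4] gives a = [2, -2, -1] (primitive direction); the mode-2 fibre T[0,:,0] = [0, -8, -4] gives b = [0, 2, 1]; then c[k] = T[0,1,k] / (a[0]·b[1]) = [-8, 0, 4] / 4 = [-2, 0, 1].
Expanding [2, -2, -1] ⊗ [0, 2, 1] ⊗ [-2, 0, 1] reproduces all 27 entries of T, so T = [2, -2, -1] ⊗ [0, 2, 1] ⊗ [-2, 0, 1] and rank(T) ≤ 1.
Equivalently every frontal slice T[:,:,k] is c[k] times the rank-1 matrix [2, -2, -1] ⊗ [0, 2, 1]. So T has rank 1 (it is nonzero).

Yes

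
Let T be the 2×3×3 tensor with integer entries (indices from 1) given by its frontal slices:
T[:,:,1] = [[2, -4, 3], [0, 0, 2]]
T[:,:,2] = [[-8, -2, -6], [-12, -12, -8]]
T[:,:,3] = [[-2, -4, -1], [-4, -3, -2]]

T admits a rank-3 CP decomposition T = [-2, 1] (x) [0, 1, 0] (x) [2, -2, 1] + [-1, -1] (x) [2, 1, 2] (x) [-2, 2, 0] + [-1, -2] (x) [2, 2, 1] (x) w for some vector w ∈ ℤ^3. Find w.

Subtract the known terms from T to get the rank-1 residual R = [-1, -2] (x) [2, 2, 1] (x) w, so R[i,j,k] = a[i]·b[j]·w[k]. Pick indices with nonzero a[1]·b[1] = (-1)·(2) = -2. Only the fibre through (1,1,·) is needed: R[1,1,:] = T[1,1,:] − Σₗ aₗ[1]bₗ[1]cₗ = [2, -8, -2] − (-2)·(0)·[2, -2, 1] − (-1)·(2)·[-2, 2, 0] = [-2, -4, -2]. Then w[k] = R[1,1,k] / -2 for each k, giving w = [-2, -4, -2] / -2 = [1, 2, 1].

w = [1, 2, 1]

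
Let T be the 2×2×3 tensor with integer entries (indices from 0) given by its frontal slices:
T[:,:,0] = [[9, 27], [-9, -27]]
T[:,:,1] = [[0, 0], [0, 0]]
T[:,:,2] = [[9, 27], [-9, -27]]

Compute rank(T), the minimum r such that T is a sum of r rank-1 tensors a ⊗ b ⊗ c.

Lower bound: T ≠ 0 (e.g. T[0,0,0] = 9), so rank(T) ≥ 1.
Upper bound: if T = a ⊗ b ⊗ c then every fibre of T is a multiple of the corresponding factor, so read the factors off the fibres through the nonzero entry T[0,0,0] = 9.
The mode-1 fibre T[:,0,0] = [9, -9] gives a = (1, -1) (primitive direction); the mode-2 fibre T[0,:,0] = [9, 27] gives b = (1, 3); then c[k] = T[0,0,k] / (a[0]·b[0]) = [9, 0, 9] / 1 = (9, 0, 9).
Expanding (1, -1) ⊗ (1, 3) ⊗ (9, 0, 9) reproduces all 12 entries of T, so T = (1, -1) ⊗ (1, 3) ⊗ (9, 0, 9) and rank(T) ≤ 1.
These bounds meet, so rank(T) = 1.
Check entry T[1,1,1] = 0: (-1)·(3)·(0) = 0.

1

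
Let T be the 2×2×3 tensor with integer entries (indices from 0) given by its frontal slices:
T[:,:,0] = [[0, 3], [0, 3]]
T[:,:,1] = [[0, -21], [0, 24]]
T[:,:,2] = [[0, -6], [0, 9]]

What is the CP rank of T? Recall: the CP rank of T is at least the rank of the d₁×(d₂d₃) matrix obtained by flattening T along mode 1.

Lower bound: the mode-3 unfolding of T (rows indexed by k, columns by (i,j) = (0,0), (0,1), (1,0), (1,1)) is [[0, 3, 0, 3], [0, -21, 0, 24], [0, -6, 0, 9]].
There the 2×2 minor on rows k ∈ {0, 1}, columns (i,j) ∈ {(0,1), (1,1)} is det [[3, 3], [-21, 24]] = 135 ≠ 0, so this unfolding has rank ≥ 2; CP rank is at least every unfolding rank, so rank(T) ≥ 2. (Unfolding ranks only ever bound the CP rank from below — rank(T) can be strictly larger than all of them — so the matching upper bound has to come from an explicit 2-term decomposition.)
Upper bound — finding two terms. Every mode-2 slice of T is a multiple of one matrix: T[:,j,:] = b[j]·M with b = (0, 1) and M = [[3, -21, -6], [3, 24, 9]] (rows indexed by i, columns by k). So it suffices to write M as a sum of two rank-1 matrices.
Splitting M by its rows (i = 0, 1), M = (1, 0)(3, -21, -6)ᵀ + (0, 1)(3, 24, 9)ᵀ.
Hence T = (1, 0) ∘ (0, 1) ∘ (3, -21, -6) + (0, 1) ∘ (0, 1) ∘ (3, 24, 9), so rank(T) ≤ 2.
These bounds meet, so rank(T) = 2.
Check entry T[0,1,0] = 3: (1)·(1)·(3) + (0)·(1)·(3) = 3.

2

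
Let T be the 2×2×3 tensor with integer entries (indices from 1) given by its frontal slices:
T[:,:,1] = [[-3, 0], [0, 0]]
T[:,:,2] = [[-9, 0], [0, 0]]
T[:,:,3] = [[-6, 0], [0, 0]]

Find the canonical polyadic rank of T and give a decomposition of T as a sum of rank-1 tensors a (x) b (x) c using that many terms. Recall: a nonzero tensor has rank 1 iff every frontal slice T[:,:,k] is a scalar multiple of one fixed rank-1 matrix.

Lower bound: T ≠ 0 (e.g. T[1,1,1] = -3), so rank(T) ≥ 1.
Upper bound: if T = a (x) b (x) c then every fibre of T is a multiple of the corresponding factor, so read the factors off the fibres through the nonzero entry T[1,1,1] = -3.
The mode-1 fibre T[:,1,1] = [-3, 0] gives a = [1, 0] (primitive direction); the mode-2 fibre T[1,:,1] = [-3, 0] gives b = [1, 0]; then c[k] = T[1,1,k] / (a[1]·b[1]) = [-3, -9, -6] / 1 = [-3, -9, -6].
Expanding [1, 0] (x) [1, 0] (x) [-3, -9, -6] reproduces all 12 entries of T, so T = [1, 0] (x) [1, 0] (x) [-3, -9, -6] and rank(T) ≤ 1.
These bounds meet, so rank(T) = 1.

rank(T) = 1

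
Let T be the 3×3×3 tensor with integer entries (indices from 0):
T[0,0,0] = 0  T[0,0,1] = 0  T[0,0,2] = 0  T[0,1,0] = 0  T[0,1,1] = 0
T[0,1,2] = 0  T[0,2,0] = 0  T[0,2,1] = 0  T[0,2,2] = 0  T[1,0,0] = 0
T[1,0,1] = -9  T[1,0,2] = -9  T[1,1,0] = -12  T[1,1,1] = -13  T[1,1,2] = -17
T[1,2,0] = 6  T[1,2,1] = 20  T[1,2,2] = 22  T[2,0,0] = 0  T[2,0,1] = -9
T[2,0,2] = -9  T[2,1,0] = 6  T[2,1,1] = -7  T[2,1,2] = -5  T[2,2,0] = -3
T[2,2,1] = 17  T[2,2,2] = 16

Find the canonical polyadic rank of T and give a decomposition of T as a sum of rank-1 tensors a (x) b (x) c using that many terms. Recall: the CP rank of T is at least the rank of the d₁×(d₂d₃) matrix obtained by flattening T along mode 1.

rank(T) = 2

Lower bound: the mode-2 unfolding of T (rows indexed by j, columns by (i,k) = (0,0), (0,1), (0,2), (1,0), (1,1), (1,2), (2,0), (2,1), (2,2)) is [[0, 0, 0, 0, -9, -9, 0, -9, -9], [0, 0, 0, -12, -13, -17, 6, -7, -5], [0, 0, 0, 6, 20, 22, -3, 17, 16]].
There the 2×2 minor on rows j ∈ {0, 1}, columns (i,k) ∈ {(1,0), (1,1)} is det [[0, -9], [-12, -13]] = -108 ≠ 0, so this unfolding has rank ≥ 2; CP rank is at least every unfolding rank, so rank(T) ≥ 2. (Flattening ranks never certify an upper bound on CP rank; for that we must actually write T with 2 rank-1 terms.)
Upper bound — finding two terms. Write S_k = T[:,:,k] for the frontal slices: S₀ = [[0, 0, 0], [0, -12, 6], [0, 6, -3]], S₁ = [[0, 0, 0], [-9, -13, 20], [-9, -7, 17]], S₂ = [[0, 0, 0], [-9, -17, 22], [-9, -5, 16]].
If T = a₁ (x) b₁ (x) c₁ + a₂ (x) b₂ (x) c₂ then each S_k = c₁[k]·a₁b₁ᵀ + c₂[k]·a₂b₂ᵀ. S₀ and S₁ are linearly independent, so a₁b₁ᵀ and a₂b₂ᵀ must span the same plane of matrices: they are the rank-1 matrices of the form x·S₀ + y·S₁.
The 2×2 minor of x·S₀ + y·S₁ on rows {1,2}, columns {0,1} is −162·xy − 54·y² = (-54)·(y)(3·x + y), vanishing at (x:y) = (1:0) and (1:-3).
M₁ = S₀ = [[0, 0, 0], [0, -12, 6], [0, 6, -3]] = (-3)·[0, 2, -1][0, 2, -1]ᵀ and M₂ = S₀ − 3·S₁ = [[0, 0, 0], [27, 27, -54], [27, 27, -54]] = 27·[0, 1, 1][1, 1, -2]ᵀ, so take a₁ = [0, 2, -1], b₁ = [0, 2, -1], a₂ = [0, 1, 1], b₂ = [1, 1, -2].
Each slice is an integer combination of E₁ = a₁b₁ᵀ and E₂ = a₂b₂ᵀ: S₀ = −3·E₁, S₁ = −E₁ − 9·E₂, S₂ = −2·E₁ − 9·E₂; reading off coefficients, c₁ = [-3, -1, -2] and c₂ = [0, -9, -9].
Hence T = [0, 2, -1] (x) [0, 2, -1] (x) [-3, -1, -2] + [0, 1, 1] (x) [1, 1, -2] (x) [0, -9, -9], so rank(T) ≤ 2.
These bounds meet, so rank(T) = 2.
Check entry T[1,0,1] = -9: (2)·(0)·(-1) + (1)·(1)·(-9) = -9.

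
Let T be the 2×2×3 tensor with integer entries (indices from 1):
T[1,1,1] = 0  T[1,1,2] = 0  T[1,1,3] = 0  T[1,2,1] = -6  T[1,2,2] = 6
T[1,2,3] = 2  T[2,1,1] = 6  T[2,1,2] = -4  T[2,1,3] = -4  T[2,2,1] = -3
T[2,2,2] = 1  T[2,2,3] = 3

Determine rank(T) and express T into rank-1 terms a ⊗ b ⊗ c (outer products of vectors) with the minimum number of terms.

Lower bound: in the mode-1 unfolding of T (rows indexed by i, columns by (j,k)) the 2×2 minor on rows i ∈ {1, 2}, columns (j,k) ∈ {(1,1), (2,1)} is det [[0, -6], [6, -3]] = 36 ≠ 0, so that unfolding has rank ≥ 2 and hence rank(T) ≥ 2 (CP rank is at least every unfolding rank, though it can be larger).
Upper bound: with S_k = T[:,:,k], the two rank-1 terms a₁b₁ᵀ, a₂b₂ᵀ are the rank-1 members of the pencil x·S₁ + y·S₂.
det(x·S₁ + y·S₂) is 36·x² − 60·xy + 24·y² = 12·(3·x − 2·y)(x − y), vanishing at (x:y) = (2:3) and (1:1).
M₁ = 2·S₁ + 3·S₂ = [[0, 6], [0, -3]] = 3·(2, -1)(0, 1)ᵀ and M₂ = S₁ + S₂ = [[0, 0], [2, -2]] = 2·(0, 1)(1, -1)ᵀ, so take a₁ = (2, -1), b₁ = (0, 1), a₂ = (0, 1), b₂ = (1, -1).
Each slice is an integer combination of E₁ = a₁b₁ᵀ and E₂ = a₂b₂ᵀ: S₁ = −3·E₁ + 6·E₂, S₂ = 3·E₁ − 4·E₂, S₃ = E₁ − 4·E₂; reading off coefficients, c₁ = (-3, 3, 1) and c₂ = (6, -4, -4).
Hence T = (2, -1) ⊗ (0, 1) ⊗ (-3, 3, 1) + (0, 1) ⊗ (1, -1) ⊗ (6, -4, -4), so rank(T) ≤ 2.
These bounds meet, so rank(T) = 2.

rank(T) = 2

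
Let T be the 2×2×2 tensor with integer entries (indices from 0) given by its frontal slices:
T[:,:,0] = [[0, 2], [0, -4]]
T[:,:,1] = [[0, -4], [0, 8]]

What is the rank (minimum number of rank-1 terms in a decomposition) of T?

1

Lower bound: T ≠ 0 (e.g. T[0,1,0] = 2), so rank(T) ≥ 1.
Upper bound: the mode-1 fibre T[:,1,0] = [2, -4] gives a = [1, -2] (primitive direction); the mode-2 fibre T[0,:,0] = [0, 2] gives b = [0, 1]; then c[k] = T[0,1,k] / (a[0]·b[1]) = [2, -4] / 1 = [2, -4].
Expanding [1, -2] ⊗ [0, 1] ⊗ [2, -4] reproduces all 8 entries of T, so T = [1, -2] ⊗ [0, 1] ⊗ [2, -4] and rank(T) ≤ 1.
These bounds meet, so rank(T) = 1.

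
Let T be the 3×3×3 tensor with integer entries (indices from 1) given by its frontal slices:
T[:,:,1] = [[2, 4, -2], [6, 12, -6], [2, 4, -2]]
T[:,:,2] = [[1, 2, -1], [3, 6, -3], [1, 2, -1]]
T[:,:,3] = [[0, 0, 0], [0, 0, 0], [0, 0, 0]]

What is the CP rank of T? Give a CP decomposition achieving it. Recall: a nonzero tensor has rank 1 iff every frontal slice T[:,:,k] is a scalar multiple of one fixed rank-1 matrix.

rank(T) = 1

Lower bound: T ≠ 0 (e.g. T[1,1,1] = 2), so rank(T) ≥ 1.
Upper bound: the mode-1 fibre T[:,1,1] = [2, 6, 2] gives a = [1, 3, 1] (primitive direction); the mode-2 fibre T[1,:,1] = [2, 4, -2] gives b = [1, 2, -1]; then c[k] = T[1,1,k] / (a[1]·b[1]) = [2, 1, 0] / 1 = [2, 1, 0].
Expanding [1, 3, 1] ⊗ [1, 2, -1] ⊗ [2, 1, 0] reproduces all 27 entries of T, so T = [1, 3, 1] ⊗ [1, 2, -1] ⊗ [2, 1, 0] and rank(T) ≤ 1.
These bounds meet, so rank(T) = 1.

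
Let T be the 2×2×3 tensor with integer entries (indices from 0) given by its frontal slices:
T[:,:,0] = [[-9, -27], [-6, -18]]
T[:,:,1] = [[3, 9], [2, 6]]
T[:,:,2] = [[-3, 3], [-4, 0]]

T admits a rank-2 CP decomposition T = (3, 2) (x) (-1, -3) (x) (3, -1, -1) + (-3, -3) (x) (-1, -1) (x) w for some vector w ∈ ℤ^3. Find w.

Subtract the known terms from T to get the rank-1 residual R = (-3, -3) (x) (-1, -1) (x) w, so R[i,j,k] = a[i]·b[j]·w[k]. Pick indices with nonzero a[0]·b[0] = (-3)·(-1) = 3. Only the fibre through (0,0,·) is needed: R[0,0,:] = T[0,0,:] − Σₗ aₗ[0]bₗ[0]cₗ = [-9, 3, -3] − (3)·(-1)·(3, -1, -1) = [0, 0, -6]. Then w[k] = R[0,0,k] / 3 for each k, giving w = [0, 0, -6] / 3 = (0, 0, -2).

w = (0, 0, -2)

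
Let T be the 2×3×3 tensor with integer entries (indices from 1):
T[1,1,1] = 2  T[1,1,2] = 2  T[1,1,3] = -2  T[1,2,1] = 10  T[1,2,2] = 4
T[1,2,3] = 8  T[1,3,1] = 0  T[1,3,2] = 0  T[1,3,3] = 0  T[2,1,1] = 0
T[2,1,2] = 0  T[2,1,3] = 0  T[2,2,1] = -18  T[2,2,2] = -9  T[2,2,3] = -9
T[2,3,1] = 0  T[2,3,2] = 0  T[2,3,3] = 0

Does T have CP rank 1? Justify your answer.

The mode-2 unfolding of T (rows indexed by j, columns by (i,k) = (1,1), (1,2), (1,3), (2,1), (2,2), (2,3)) is [[2, 2, -2, 0, 0, 0], [10, 4, 8, -18, -9, -9], [0, 0, 0, 0, 0, 0]].
There the 2×2 minor on rows j ∈ {1, 2}, columns (i,k) ∈ {(1,1), (1,2)} is det [[2, 2], [10, 4]] = -12 ≠ 0, so this unfolding has rank ≥ 2; CP rank is at least every unfolding rank, so rank(T) ≥ 2.
In particular rank(T) ≥ 2 > 1, so T is not rank-1.

No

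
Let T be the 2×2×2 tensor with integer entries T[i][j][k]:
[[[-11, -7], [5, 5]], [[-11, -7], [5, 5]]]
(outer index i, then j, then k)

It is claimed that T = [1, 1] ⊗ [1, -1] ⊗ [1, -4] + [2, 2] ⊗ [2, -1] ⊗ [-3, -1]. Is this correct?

Reconstruct entry (0,0,1) from the claimed factors: Σₗ aₗ[0]bₗ[0]cₗ[1] = (1)·(1)·(-4) + (2)·(2)·(-1) = -8, but T[0,0,1] = -7. The claim is false.

No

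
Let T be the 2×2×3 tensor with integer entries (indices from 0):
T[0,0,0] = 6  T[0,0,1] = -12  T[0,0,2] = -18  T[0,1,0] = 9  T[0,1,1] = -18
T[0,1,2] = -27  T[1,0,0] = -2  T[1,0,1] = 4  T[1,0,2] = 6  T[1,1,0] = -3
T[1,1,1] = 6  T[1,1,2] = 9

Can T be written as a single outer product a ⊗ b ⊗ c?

If T = a ⊗ b ⊗ c then every fibre of T is a multiple of the corresponding factor, so read the factors off the fibres through the nonzero entry T[0,0,0] = 6.
The mode-1 fibre T[:,0,0] = [6, -2] gives a = [3, -1] (primitive direction); the mode-2 fibre T[0,:,0] = [6, 9] gives b = [2, 3]; then c[k] = T[0,0,k] / (a[0]·b[0]) = [6, -12, -18] / 6 = [1, -2, -3].
Expanding [3, -1] ⊗ [2, 3] ⊗ [1, -2, -3] reproduces all 12 entries of T, so T = [3, -1] ⊗ [2, 3] ⊗ [1, -2, -3] and rank(T) ≤ 1.
Equivalently every frontal slice T[:,:,k] is c[k] times the rank-1 matrix [3, -1] ⊗ [2, 3]. So T has rank 1 (it is nonzero).

Yes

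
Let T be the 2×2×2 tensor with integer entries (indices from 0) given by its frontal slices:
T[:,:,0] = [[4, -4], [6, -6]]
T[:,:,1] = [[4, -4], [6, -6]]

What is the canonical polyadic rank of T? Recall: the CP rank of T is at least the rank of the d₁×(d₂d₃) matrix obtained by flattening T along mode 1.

1

Lower bound: T ≠ 0 (e.g. T[0,0,0] = 4), so rank(T) ≥ 1.
Upper bound: if T = a ⊗ b ⊗ c then every fibre of T is a multiple of the corresponding factor, so read the factors off the fibres through the nonzero entry T[0,0,0] = 4.
The mode-1 fibre T[:,0,0] = [4, 6] gives a = (2, 3) (primitive direction); the mode-2 fibre T[0,:,0] = [4, -4] gives b = (1, -1); then c[k] = T[0,0,k] / (a[0]·b[0]) = [4, 4] / 2 = (2, 2).
Expanding (2, 3) ⊗ (1, -1) ⊗ (2, 2) reproduces all 8 entries of T, so T = (2, 3) ⊗ (1, -1) ⊗ (2, 2) and rank(T) ≤ 1.
These bounds meet, so rank(T) = 1.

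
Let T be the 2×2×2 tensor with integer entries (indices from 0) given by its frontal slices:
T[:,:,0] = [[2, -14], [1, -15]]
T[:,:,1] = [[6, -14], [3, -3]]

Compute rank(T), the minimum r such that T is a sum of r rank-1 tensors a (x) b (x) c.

2

Lower bound: the mode-3 unfolding of T (rows indexed by k, columns by (i,j) = (0,0), (0,1), (1,0), (1,1)) is [[2, -14, 1, -15], [6, -14, 3, -3]].
There the 2×2 minor on rows k ∈ {0, 1}, columns (i,j) ∈ {(0,0), (0,1)} is det [[2, -14], [6, -14]] = 56 ≠ 0, so this unfolding has rank ≥ 2; CP rank is at least every unfolding rank, so rank(T) ≥ 2. (Flattening ranks never certify an upper bound on CP rank; for that we must actually write T with 2 rank-1 terms.)
Upper bound — finding two terms. Write S_k = T[:,:,k] for the frontal slices: S₀ = [[2, -14], [1, -15]], S₁ = [[6, -14], [3, -3]].
If T = a₁ (x) b₁ (x) c₁ + a₂ (x) b₂ (x) c₂ then each S_k = c₁[k]·a₁b₁ᵀ + c₂[k]·a₂b₂ᵀ. S₀ and S₁ are linearly independent, so a₁b₁ᵀ and a₂b₂ᵀ must span the same plane of matrices: they are the rank-1 matrices of the form x·S₀ + y·S₁.
det(x·S₀ + y·S₁) is −16·x² − 40·xy + 24·y² = (-8)·(x + 3·y)(2·x − y), vanishing at (x:y) = (3:-1) and (1:2).
M₁ = 3·S₀ − S₁ = [[0, -28], [0, -42]] = (-14)·[2, 3][0, 1]ᵀ and M₂ = S₀ + 2·S₁ = [[14, -42], [7, -21]] = 7·[2, 1][1, -3]ᵀ, so take a₁ = [2, 3], b₁ = [0, 1], a₂ = [2, 1], b₂ = [1, -3].
Each slice is an integer combination of E₁ = a₁b₁ᵀ and E₂ = a₂b₂ᵀ: S₀ = −4·E₁ + E₂, S₁ = 2·E₁ + 3·E₂; reading off coefficients, c₁ = [-4, 2] and c₂ = [1, 3].
Hence T = [2, 3] (x) [0, 1] (x) [-4, 2] + [2, 1] (x) [1, -3] (x) [1, 3], so rank(T) ≤ 2.
These bounds meet, so rank(T) = 2.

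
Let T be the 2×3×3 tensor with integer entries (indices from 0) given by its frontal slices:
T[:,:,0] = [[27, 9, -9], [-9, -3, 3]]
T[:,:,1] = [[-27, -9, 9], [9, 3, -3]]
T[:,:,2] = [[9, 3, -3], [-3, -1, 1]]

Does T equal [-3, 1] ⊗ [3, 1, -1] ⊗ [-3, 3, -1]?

Reconstruct entrywise from the claimed factors. For example, T[0,0,1] = -27 and Σₗ aₗ[0]bₗ[0]cₗ[1] = (-3)·(3)·(3) = -27; checking all 18 entries, every one matches. The claim holds.

Yes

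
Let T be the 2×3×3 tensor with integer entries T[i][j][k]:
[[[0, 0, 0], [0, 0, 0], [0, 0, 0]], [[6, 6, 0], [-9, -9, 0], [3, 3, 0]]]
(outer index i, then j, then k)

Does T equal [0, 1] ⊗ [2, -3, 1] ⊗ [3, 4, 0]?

No

Reconstruct entry (1,0,1) from the claimed factors: Σₗ aₗ[1]bₗ[0]cₗ[1] = (1)·(2)·(4) = 8, but T[1,0,1] = 6. The claim is false.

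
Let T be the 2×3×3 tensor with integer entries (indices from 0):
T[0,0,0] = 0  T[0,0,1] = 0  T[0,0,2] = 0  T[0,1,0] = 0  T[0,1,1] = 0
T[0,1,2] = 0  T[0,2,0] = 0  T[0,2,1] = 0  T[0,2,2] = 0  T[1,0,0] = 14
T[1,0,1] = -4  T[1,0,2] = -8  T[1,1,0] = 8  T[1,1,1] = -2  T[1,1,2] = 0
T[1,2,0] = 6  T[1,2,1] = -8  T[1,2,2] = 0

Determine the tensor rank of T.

Lower bound: in the mode-2 unfolding of T (rows indexed by j, columns by (i,k)) the 3×3 minor on rows j ∈ {0, 1, 2}, columns (i,k) ∈ {(1,0), (1,1), (1,2)} is det [[14, -4, -8], [8, -2, 0], [6, -8, 0]] = 416 ≠ 0, so that unfolding has rank ≥ 3 and hence rank(T) ≥ 3 (CP rank is at least every unfolding rank, though it can be larger).
Upper bound: T is a sum of 3 rank-1 terms, T = [0, 1] ⊗ [1, 0, 1] ⊗ [2, -4, -4] + [0, 1] ⊗ [1, 1, 1] ⊗ [4, -4, 4] + [0, 1] ⊗ [2, 1, 0] ⊗ [4, 2, -4] (one valid choice — decompositions are not unique — normalised so each a, b is primitive with positive first nonzero entry; check it by expanding all entries), so rank(T) ≤ 3.
These bounds meet, so rank(T) = 3.

3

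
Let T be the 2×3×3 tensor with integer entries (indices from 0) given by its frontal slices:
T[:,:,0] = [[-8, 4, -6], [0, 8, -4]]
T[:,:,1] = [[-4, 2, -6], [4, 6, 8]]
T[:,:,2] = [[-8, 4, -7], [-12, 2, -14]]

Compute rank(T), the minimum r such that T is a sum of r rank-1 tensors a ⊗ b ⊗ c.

3

Lower bound: the mode-3 unfolding of T (rows indexed by k, columns by (i,j) = (0,0), (0,1), (0,2), (1,0), (1,1), (1,2)) is [[-8, 4, -6, 0, 8, -4], [-4, 2, -6, 4, 6, 8], [-8, 4, -7, -12, 2, -14]].
There the 3×3 minor on rows k ∈ {0, 1, 2}, columns (i,j) ∈ {(0,0), (0,2), (1,0)} is det [[-8, -6, 0], [-4, -6, 4], [-8, -7, -12]] = -320 ≠ 0, so this unfolding has rank ≥ 3; CP rank is at least every unfolding rank, so rank(T) ≥ 3. (This is only a lower bound: in general the CP rank may exceed every unfolding rank, so we still need to exhibit 3 rank-1 terms summing to T.)
Upper bound: T is a sum of 3 rank-1 terms, T = [0, 1] ⊗ [2, 1, 2] ⊗ [4, 4, -2] + [1, -2] ⊗ [0, 0, 1] ⊗ [2, -2, 1] + [1, 1] ⊗ [2, -1, 2] ⊗ [-4, -2, -4] (one valid choice — decompositions are not unique — normalised so each a, b is primitive with positive first nonzero entry; check it by expanding all entries), so rank(T) ≤ 3.
These bounds meet, so rank(T) = 3.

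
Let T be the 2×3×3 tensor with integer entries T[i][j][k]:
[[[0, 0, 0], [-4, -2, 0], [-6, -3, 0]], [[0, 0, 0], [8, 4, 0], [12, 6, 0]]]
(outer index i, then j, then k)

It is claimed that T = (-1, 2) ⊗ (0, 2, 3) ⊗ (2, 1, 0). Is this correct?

Yes

Reconstruct entrywise from the claimed factors. For example, T[1,2,1] = 6 and Σₗ aₗ[1]bₗ[2]cₗ[1] = (2)·(3)·(1) = 6; checking all 18 entries, every one matches. The claim holds.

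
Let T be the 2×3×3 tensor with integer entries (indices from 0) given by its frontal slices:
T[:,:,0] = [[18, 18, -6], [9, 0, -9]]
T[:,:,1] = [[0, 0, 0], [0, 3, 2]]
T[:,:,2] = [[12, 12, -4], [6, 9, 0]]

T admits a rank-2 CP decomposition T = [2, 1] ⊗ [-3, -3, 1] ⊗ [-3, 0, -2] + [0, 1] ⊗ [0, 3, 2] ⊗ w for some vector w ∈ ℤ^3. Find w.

Subtract the known terms from T to get the rank-1 residual R = [0, 1] ⊗ [0, 3, 2] ⊗ w, so R[i,j,k] = a[i]·b[j]·w[k]. Pick indices with nonzero a[1]·b[1] = (1)·(3) = 3. Only the fibre through (1,1,·) is needed: R[1,1,:] = T[1,1,:] − Σₗ aₗ[1]bₗ[1]cₗ = [0, 3, 9] − (1)·(-3)·[-3, 0, -2] = [-9, 3, 3]. Then w[k] = R[1,1,k] / 3 for each k, giving w = [-9, 3, 3] / 3 = [-3, 1, 1].

w = [-3, 1, 1]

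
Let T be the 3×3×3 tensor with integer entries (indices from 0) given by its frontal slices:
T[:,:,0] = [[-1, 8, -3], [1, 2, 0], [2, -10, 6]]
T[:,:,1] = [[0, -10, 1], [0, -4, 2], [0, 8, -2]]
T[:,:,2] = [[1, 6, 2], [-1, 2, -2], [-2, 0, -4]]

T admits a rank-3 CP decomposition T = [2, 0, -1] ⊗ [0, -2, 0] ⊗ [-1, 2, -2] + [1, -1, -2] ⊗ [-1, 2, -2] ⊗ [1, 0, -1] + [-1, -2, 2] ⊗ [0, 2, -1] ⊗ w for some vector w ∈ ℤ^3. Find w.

Subtract the known terms from T to get the rank-1 residual R = [-1, -2, 2] ⊗ [0, 2, -1] ⊗ w, so R[i,j,k] = a[i]·b[j]·w[k]. Pick indices with nonzero a[0]·b[1] = (-1)·(2) = -2. Only the fibre through (0,1,·) is needed: R[0,1,:] = T[0,1,:] − Σₗ aₗ[0]bₗ[1]cₗ = [8, -10, 6] − (2)·(-2)·[-1, 2, -2] − (1)·(2)·[1, 0, -1] = [2, -2, 0]. Then w[k] = R[0,1,k] / -2 for each k, giving w = [2, -2, 0] / -2 = [-1, 1, 0].

w = [-1, 1, 0]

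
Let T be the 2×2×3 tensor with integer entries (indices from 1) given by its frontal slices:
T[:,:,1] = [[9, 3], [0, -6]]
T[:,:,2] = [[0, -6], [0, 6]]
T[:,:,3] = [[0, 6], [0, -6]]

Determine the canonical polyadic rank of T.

Lower bound: the mode-3 unfolding of T (rows indexed by k, columns by (i,j) = (1,1), (1,2), (2,1), (2,2)) is [[9, 3, 0, -6], [0, -6, 0, 6], [0, 6, 0, -6]].
There the 2×2 minor on rows k ∈ {1, 2}, columns (i,j) ∈ {(1,1), (1,2)} is det [[9, 3], [0, -6]] = -54 ≠ 0, so this unfolding has rank ≥ 2; CP rank is at least every unfolding rank, so rank(T) ≥ 2. (This is only a lower bound: in general the CP rank may exceed every unfolding rank, so we still need to exhibit 2 rank-1 terms summing to T.)
Upper bound — finding two terms. Write S_k = T[:,:,k] for the frontal slices: S₁ = [[9, 3], [0, -6]], S₂ = [[0, -6], [0, 6]], S₃ = [[0, 6], [0, -6]].
If T = a₁ ⊗ b₁ ⊗ c₁ + a₂ ⊗ b₂ ⊗ c₂ then each S_k = c₁[k]·a₁b₁ᵀ + c₂[k]·a₂b₂ᵀ. S₁ and S₂ are linearly independent, so a₁b₁ᵀ and a₂b₂ᵀ must span the same plane of matrices: they are the rank-1 matrices of the form x·S₁ + y·S₂.
det(x·S₁ + y·S₂) is −54·x² + 54·xy = (-54)·(x − y)(x), vanishing at (x:y) = (1:1) and (0:1).
M₁ = S₁ + S₂ = [[9, -3], [0, 0]] = 3·(1, 0)(3, -1)ᵀ and M₂ = S₂ = [[0, -6], [0, 6]] = (-6)·(1, -1)(0, 1)ᵀ, so take a₁ = (1, 0), b₁ = (3, -1), a₂ = (1, -1), b₂ = (0, 1).
Each slice is an integer combination of E₁ = a₁b₁ᵀ and E₂ = a₂b₂ᵀ: S₁ = 3·E₁ + 6·E₂, S₂ = −6·E₂, S₃ = 6·E₂; reading off coefficients, c₁ = (3, 0, 0) and c₂ = (6, -6, 6).
Hence T = (1, 0) ⊗ (3, -1) ⊗ (3, 0, 0) + (1, -1) ⊗ (0, 1) ⊗ (6, -6, 6), so rank(T) ≤ 2.
These bounds meet, so rank(T) = 2.
Check entry T[1,2,3] = 6: (1)·(-1)·(0) + (1)·(1)·(6) = 6.

2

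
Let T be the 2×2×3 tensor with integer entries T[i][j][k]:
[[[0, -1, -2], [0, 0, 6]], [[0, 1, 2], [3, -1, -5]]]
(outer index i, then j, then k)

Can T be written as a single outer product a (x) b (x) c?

The mode-3 unfolding of T (rows indexed by k, columns by (i,j) = (0,0), (0,1), (1,0), (1,1)) is [[0, 0, 0, 3], [-1, 0, 1, -1], [-2, 6, 2, -5]].
There the 3×3 minor on rows k ∈ {0, 1, 2}, columns (i,j) ∈ {(0,0), (0,1), (1,1)} is det [[0, 0, 3], [-1, 0, -1], [-2, 6, -5]] = -18 ≠ 0, so this unfolding has rank ≥ 3; CP rank is at least every unfolding rank, so rank(T) ≥ 3.
In particular rank(T) ≥ 3 > 1, so T is not rank-1.

No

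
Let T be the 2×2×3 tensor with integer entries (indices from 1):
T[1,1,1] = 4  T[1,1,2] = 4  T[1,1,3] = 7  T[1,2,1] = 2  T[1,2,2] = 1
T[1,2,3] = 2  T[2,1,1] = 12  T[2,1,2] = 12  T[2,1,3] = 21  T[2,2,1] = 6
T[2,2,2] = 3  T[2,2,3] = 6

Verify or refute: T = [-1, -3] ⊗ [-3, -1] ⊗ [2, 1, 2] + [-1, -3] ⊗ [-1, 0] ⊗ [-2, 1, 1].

Yes

Reconstruct entrywise from the claimed factors. For example, T[1,1,1] = 4 and Σₗ aₗ[1]bₗ[1]cₗ[1] = (-1)·(-3)·(2) + (-1)·(-1)·(-2) = 4; checking all 12 entries, every one matches. The claim holds.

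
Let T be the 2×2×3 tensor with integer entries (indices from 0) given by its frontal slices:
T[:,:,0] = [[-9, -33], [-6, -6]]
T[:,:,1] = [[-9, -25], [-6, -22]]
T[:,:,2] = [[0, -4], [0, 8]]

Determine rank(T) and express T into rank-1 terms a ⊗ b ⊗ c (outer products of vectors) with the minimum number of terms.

Lower bound: the mode-2 unfolding of T (rows indexed by j, columns by (i,k) = (0,0), (0,1), (0,2), (1,0), (1,1), (1,2)) is [[-9, -9, 0, -6, -6, 0], [-33, -25, -4, -6, -22, 8]].
There the 2×2 minor on rows j ∈ {0, 1}, columns (i,k) ∈ {(0,0), (0,1)} is det [[-9, -9], [-33, -25]] = -72 ≠ 0, so this unfolding has rank ≥ 2; CP rank is at least every unfolding rank, so rank(T) ≥ 2. (Flattening ranks never certify an upper bound on CP rank; for that we must actually write T with 2 rank-1 terms.)
Upper bound — finding two terms. Write S_k = T[:,:,k] for the frontal slices: S₀ = [[-9, -33], [-6, -6]], S₁ = [[-9, -25], [-6, -22]], S₂ = [[0, -4], [0, 8]].
If T = a₁ ⊗ b₁ ⊗ c₁ + a₂ ⊗ b₂ ⊗ c₂ then each S_k = c₁[k]·a₁b₁ᵀ + c₂[k]·a₂b₂ᵀ. S₀ and S₁ are linearly independent, so a₁b₁ᵀ and a₂b₂ᵀ must span the same plane of matrices: they are the rank-1 matrices of the form x·S₀ + y·S₁.
det(x·S₀ + y·S₁) is −144·x² − 96·xy + 48·y² = (-48)·(3·x − y)(x + y), vanishing at (x:y) = (1:3) and (1:-1).
M₁ = S₀ + 3·S₁ = [[-36, -108], [-24, -72]] = (-12)·[3, 2][1, 3]ᵀ and M₂ = S₀ − S₁ = [[0, -8], [0, 16]] = (-8)·[1, -2][0, 1]ᵀ, so take a₁ = [3, 2], b₁ = [1, 3], a₂ = [1, -2], b₂ = [0, 1].
Each slice is an integer combination of E₁ = a₁b₁ᵀ and E₂ = a₂b₂ᵀ: S₀ = −3·E₁ − 6·E₂, S₁ = −3·E₁ + 2·E₂, S₂ = −4·E₂; reading off coefficients, c₁ = [-3, -3, 0] and c₂ = [-6, 2, -4].
Hence T = [3, 2] ⊗ [1, 3] ⊗ [-3, -3, 0] + [1, -2] ⊗ [0, 1] ⊗ [-6, 2, -4], so rank(T) ≤ 2.
These bounds meet, so rank(T) = 2.

rank(T) = 2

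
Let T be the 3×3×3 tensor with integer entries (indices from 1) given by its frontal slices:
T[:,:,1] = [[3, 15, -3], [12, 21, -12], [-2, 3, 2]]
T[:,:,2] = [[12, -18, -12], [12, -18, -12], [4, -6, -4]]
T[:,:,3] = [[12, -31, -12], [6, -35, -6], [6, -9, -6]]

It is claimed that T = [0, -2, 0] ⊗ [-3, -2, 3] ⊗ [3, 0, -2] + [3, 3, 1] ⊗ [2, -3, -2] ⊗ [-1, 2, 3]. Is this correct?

No

Reconstruct entry (1,1,1) from the claimed factors: Σₗ aₗ[1]bₗ[1]cₗ[1] = (0)·(-3)·(3) + (3)·(2)·(-1) = -6, but T[1,1,1] = 3. The claim is false.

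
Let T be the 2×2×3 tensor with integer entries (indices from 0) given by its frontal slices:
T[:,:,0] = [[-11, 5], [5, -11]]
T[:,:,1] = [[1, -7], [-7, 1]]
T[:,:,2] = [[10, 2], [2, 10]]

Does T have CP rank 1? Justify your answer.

No

The mode-3 unfolding of T (rows indexed by k, columns by (i,j) = (0,0), (0,1), (1,0), (1,1)) is [[-11, 5, 5, -11], [1, -7, -7, 1], [10, 2, 2, 10]].
There the 2×2 minor on rows k ∈ {0, 1}, columns (i,j) ∈ {(0,0), (0,1)} is det [[-11, 5], [1, -7]] = 72 ≠ 0, so this unfolding has rank ≥ 2; CP rank is at least every unfolding rank, so rank(T) ≥ 2.
In particular rank(T) ≥ 2 > 1, so T is not rank-1.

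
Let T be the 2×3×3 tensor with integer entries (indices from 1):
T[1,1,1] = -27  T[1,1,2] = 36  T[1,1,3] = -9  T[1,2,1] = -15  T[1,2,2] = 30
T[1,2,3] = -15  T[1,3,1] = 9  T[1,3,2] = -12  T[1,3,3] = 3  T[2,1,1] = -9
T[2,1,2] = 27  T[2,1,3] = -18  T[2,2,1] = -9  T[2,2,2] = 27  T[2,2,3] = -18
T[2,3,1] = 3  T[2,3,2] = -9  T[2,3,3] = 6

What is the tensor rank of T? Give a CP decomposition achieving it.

rank(T) = 2

Lower bound: the mode-3 unfolding of T (rows indexed by k, columns by (i,j) = (1,1), (1,2), (1,3), (2,1), (2,2), (2,3)) is [[-27, -15, 9, -9, -9, 3], [36, 30, -12, 27, 27, -9], [-9, -15, 3, -18, -18, 6]].
There the 2×2 minor on rows k ∈ {1, 2}, columns (i,j) ∈ {(1,1), (1,2)} is det [[-27, -15], [36, 30]] = -270 ≠ 0, so this unfolding has rank ≥ 2; CP rank is at least every unfolding rank, so rank(T) ≥ 2. (Unfolding ranks only ever bound the CP rank from below — rank(T) can be strictly larger than all of them — so the matching upper bound has to come from an explicit 2-term decomposition.)
Upper bound — finding two terms. Write S_k = T[:,:,k] for the frontal slices: S₁ = [[-27, -15, 9], [-9, -9, 3]], S₂ = [[36, 30, -12], [27, 27, -9]], S₃ = [[-9, -15, 3], [-18, -18, 6]].
If T = a₁ ⊗ b₁ ⊗ c₁ + a₂ ⊗ b₂ ⊗ c₂ then each S_k = c₁[k]·a₁b₁ᵀ + c₂[k]·a₂b₂ᵀ. S₁ and S₂ are linearly independent, so a₁b₁ᵀ and a₂b₂ᵀ must span the same plane of matrices: they are the rank-1 matrices of the form x·S₁ + y·S₂.
The 2×2 minor of x·S₁ + y·S₂ on rows {1,2}, columns {1,2} is 108·x² − 378·xy + 162·y² = 54·(x − 3·y)(2·x − y), vanishing at (x:y) = (3:1) and (1:2).
M₁ = 3·S₁ + S₂ = [[-45, -15, 15], [0, 0, 0]] = (-15)·(1, 0)(3, 1, -1)ᵀ and M₂ = S₁ + 2·S₂ = [[45, 45, -15], [45, 45, -15]] = 15·(1, 1)(3, 3, -1)ᵀ, so take a₁ = (1, 0), b₁ = (3, 1, -1), a₂ = (1, 1), b₂ = (3, 3, -1).
Each slice is an integer combination of E₁ = a₁b₁ᵀ and E₂ = a₂b₂ᵀ: S₁ = −6·E₁ − 3·E₂, S₂ = 3·E₁ + 9·E₂, S₃ = 3·E₁ − 6·E₂; reading off coefficients, c₁ = (-6, 3, 3) and c₂ = (-3, 9, -6).
Hence T = (1, 0) ⊗ (3, 1, -1) ⊗ (-6, 3, 3) + (1, 1) ⊗ (3, 3, -1) ⊗ (-3, 9, -6), so rank(T) ≤ 2.
These bounds meet, so rank(T) = 2.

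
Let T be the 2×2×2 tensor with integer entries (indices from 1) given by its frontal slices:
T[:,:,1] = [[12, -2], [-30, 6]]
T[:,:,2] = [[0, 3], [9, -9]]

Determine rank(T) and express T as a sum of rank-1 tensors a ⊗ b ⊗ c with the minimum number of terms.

rank(T) = 2

Lower bound: the mode-2 unfolding of T (rows indexed by j, columns by (i,k) = (1,1), (1,2), (2,1), (2,2)) is [[12, 0, -30, 9], [-2, 3, 6, -9]].
There the 2×2 minor on rows j ∈ {1, 2}, columns (i,k) ∈ {(1,1), (1,2)} is det [[12, 0], [-2, 3]] = 36 ≠ 0, so this unfolding has rank ≥ 2; CP rank is at least every unfolding rank, so rank(T) ≥ 2. (Flattening ranks never certify an upper bound on CP rank; for that we must actually write T with 2 rank-1 terms.)
Upper bound — finding two terms. Write S_k = T[:,:,k] for the frontal slices: S₁ = [[12, -2], [-30, 6]], S₂ = [[0, 3], [9, -9]].
If T = a₁ ⊗ b₁ ⊗ c₁ + a₂ ⊗ b₂ ⊗ c₂ then each S_k = c₁[k]·a₁b₁ᵀ + c₂[k]·a₂b₂ᵀ. S₁ and S₂ are linearly independent, so a₁b₁ᵀ and a₂b₂ᵀ must span the same plane of matrices: they are the rank-1 matrices of the form x·S₁ + y·S₂.
det(x·S₁ + y·S₂) is 12·x² − 27·y² = 3·(2·x − 3·y)(2·x + 3·y), vanishing at (x:y) = (3:2) and (3:-2).
M₁ = 3·S₁ + 2·S₂ = [[36, 0], [-72, 0]] = 36·(1, -2)(1, 0)ᵀ and M₂ = 3·S₁ − 2·S₂ = [[36, -12], [-108, 36]] = 12·(1, -3)(3, -1)ᵀ, so take a₁ = (1, -2), b₁ = (1, 0), a₂ = (1, -3), b₂ = (3, -1).
Each slice is an integer combination of E₁ = a₁b₁ᵀ and E₂ = a₂b₂ᵀ: S₁ = 6·E₁ + 2·E₂, S₂ = 9·E₁ − 3·E₂; reading off coefficients, c₁ = (6, 9) and c₂ = (2, -3).
Hence T = (1, -2) ⊗ (1, 0) ⊗ (6, 9) + (1, -3) ⊗ (3, -1) ⊗ (2, -3), so rank(T) ≤ 2.
These bounds meet, so rank(T) = 2.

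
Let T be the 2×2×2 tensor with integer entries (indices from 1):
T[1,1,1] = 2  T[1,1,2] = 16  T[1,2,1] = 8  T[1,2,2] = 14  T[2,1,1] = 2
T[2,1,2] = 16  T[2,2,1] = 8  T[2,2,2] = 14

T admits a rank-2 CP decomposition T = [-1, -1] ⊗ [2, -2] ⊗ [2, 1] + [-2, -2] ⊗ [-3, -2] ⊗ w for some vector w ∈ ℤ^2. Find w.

Subtract the known terms from T to get the rank-1 residual R = [-2, -2] ⊗ [-3, -2] ⊗ w, so R[i,j,k] = a[i]·b[j]·w[k]. Pick indices with nonzero a[1]·b[1] = (-2)·(-3) = 6. Only the fibre through (1,1,·) is needed: R[1,1,:] = T[1,1,:] − Σₗ aₗ[1]bₗ[1]cₗ = [2, 16] − (-1)·(2)·[2, 1] = [6, 18]. Then w[k] = R[1,1,k] / 6 for each k, giving w = [6, 18] / 6 = [1, 3].

w = [1, 3]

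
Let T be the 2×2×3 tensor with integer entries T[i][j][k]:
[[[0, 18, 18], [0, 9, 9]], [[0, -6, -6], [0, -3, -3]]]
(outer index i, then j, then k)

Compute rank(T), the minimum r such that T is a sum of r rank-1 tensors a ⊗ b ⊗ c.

1

Lower bound: T ≠ 0 (e.g. T[0,0,1] = 18), so rank(T) ≥ 1.
Upper bound: the mode-1 fibre T[:,0,1] = [18, -6] gives a = [3, -1] (primitive direction); the mode-2 fibre T[0,:,1] = [18, 9] gives b = [2, 1]; then c[k] = T[0,0,k] / (a[0]·b[0]) = [0, 18, 18] / 6 = [0, 3, 3].
Expanding [3, -1] ⊗ [2, 1] ⊗ [0, 3, 3] reproduces all 12 entries of T, so T = [3, -1] ⊗ [2, 1] ⊗ [0, 3, 3] and rank(T) ≤ 1.
These bounds meet, so rank(T) = 1.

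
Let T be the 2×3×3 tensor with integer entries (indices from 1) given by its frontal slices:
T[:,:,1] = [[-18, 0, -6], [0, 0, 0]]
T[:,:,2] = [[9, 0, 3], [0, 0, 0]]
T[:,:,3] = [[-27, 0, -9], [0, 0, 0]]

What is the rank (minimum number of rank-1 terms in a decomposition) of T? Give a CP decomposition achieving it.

Lower bound: T ≠ 0 (e.g. T[1,1,1] = -18), so rank(T) ≥ 1.
Upper bound: if T = a ⊗ b ⊗ c then every fibre of T is a multiple of the corresponding factor, so read the factors off the fibres through the nonzero entry T[1,1,1] = -18.
The mode-1 fibre T[:,1,1] = [-18, 0] gives a = [1, 0] (primitive direction); the mode-2 fibre T[1,:,1] = [-18, 0, -6] gives b = [3, 0, 1]; then c[k] = T[1,1,k] / (a[1]·b[1]) = [-18, 9, -27] / 3 = [-6, 3, -9].
Expanding [1, 0] ⊗ [3, 0, 1] ⊗ [-6, 3, -9] reproduces all 18 entries of T, so T = [1, 0] ⊗ [3, 0, 1] ⊗ [-6, 3, -9] and rank(T) ≤ 1.
These bounds meet, so rank(T) = 1.
Check entry T[1,3,1] = -6: (1)·(1)·(-6) = -6.

rank(T) = 1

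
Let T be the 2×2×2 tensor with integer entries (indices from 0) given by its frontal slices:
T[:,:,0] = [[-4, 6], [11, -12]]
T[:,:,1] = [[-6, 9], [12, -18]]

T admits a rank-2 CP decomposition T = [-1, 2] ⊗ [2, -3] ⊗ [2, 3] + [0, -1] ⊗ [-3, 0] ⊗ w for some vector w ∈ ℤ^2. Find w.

w = [1, 0]

Subtract the known terms from T to get the rank-1 residual R = [0, -1] ⊗ [-3, 0] ⊗ w, so R[i,j,k] = a[i]·b[j]·w[k]. Pick indices with nonzero a[1]·b[0] = (-1)·(-3) = 3. Only the fibre through (1,0,·) is needed: R[1,0,:] = T[1,0,:] − Σₗ aₗ[1]bₗ[0]cₗ = [11, 12] − (2)·(2)·[2, 3] = [3, 0]. Then w[k] = R[1,0,k] / 3 for each k, giving w = [3, 0] / 3 = [1, 0].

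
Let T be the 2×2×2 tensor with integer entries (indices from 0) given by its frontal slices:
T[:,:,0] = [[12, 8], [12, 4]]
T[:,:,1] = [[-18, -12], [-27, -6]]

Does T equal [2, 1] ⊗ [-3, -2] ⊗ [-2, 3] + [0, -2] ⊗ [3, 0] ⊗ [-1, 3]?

Yes

Reconstruct entrywise from the claimed factors. For example, T[0,0,1] = -18 and Σₗ aₗ[0]bₗ[0]cₗ[1] = (2)·(-3)·(3) + (0)·(3)·(3) = -18; checking all 8 entries, every one matches. The claim holds.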